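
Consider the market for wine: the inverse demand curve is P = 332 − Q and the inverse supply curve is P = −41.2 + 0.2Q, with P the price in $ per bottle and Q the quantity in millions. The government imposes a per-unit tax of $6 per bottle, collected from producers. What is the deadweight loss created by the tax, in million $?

Inverting to Q(P) form: Qd = 332 − P; Qs = 5P + 206.
Without the tax, 332 − P = 5P + 206 gives 6P = 126, so P* = $21 and Q* = 311.
With the tax collected from producers, supply shifts: Qs = 5(P − 6) + 206.
New equilibrium: buyers pay $26, producers receive $20, Q = 306. (Wedge: Pb − Ps = 6.)
Quantity falls by |ΔQ| = |311 − 306| = 5.
DWL = ½ · t · |ΔQ| = ½ · 6 · 5 = $15.

Deadweight loss = $15 million.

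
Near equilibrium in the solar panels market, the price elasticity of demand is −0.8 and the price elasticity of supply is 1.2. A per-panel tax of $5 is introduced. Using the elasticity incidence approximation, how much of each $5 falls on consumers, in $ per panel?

Incidence ratio: consumers' share ≈ εs / (εs + |εd|) = 1.2 / (1.2 + 0.8) = 0.6.
So consumers bear ≈ 0.6 × $5 = $3; suppliers bear $2.

Consumers bear ≈ $3 per panel.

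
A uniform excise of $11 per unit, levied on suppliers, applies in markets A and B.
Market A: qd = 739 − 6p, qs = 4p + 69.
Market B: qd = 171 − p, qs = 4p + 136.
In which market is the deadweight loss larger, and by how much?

Market A, by $96.8.

Market A: pre-tax p* = $67, q* = 337; post-tax q = 310.6; deadweight loss = $145.2.
Market B: pre-tax p* = $7, q* = 164; post-tax q = 155.2; deadweight loss = $48.4.
Difference: $145.2 vs $48.4 → market A is larger by $96.8.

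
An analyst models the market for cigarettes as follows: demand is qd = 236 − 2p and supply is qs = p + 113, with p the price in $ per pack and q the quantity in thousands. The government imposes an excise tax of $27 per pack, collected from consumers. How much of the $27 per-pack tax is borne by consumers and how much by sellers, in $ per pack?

Consumers bear $9 per pack; sellers bear $18 per pack.

Before the tax: set 236 − 2p = p + 113 → p* = $41, q* = 154.
With the tax collected from consumers, demand (in seller-price terms) shifts: qd = 236 − 2(p + 27).
New equilibrium: consumers pay $50, sellers receive $23, q = 136. (Wedge: pb − ps = 27.)
Burden on consumers: $9; on sellers: $18. (They sum to $27.)
The less price-elastic side of the market bears the larger share of a per-unit tax.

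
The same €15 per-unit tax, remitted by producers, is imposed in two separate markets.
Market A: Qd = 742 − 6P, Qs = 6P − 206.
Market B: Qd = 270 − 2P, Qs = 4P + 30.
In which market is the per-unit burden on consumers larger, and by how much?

Market A: pre-tax P* = €79, Q* = 268; post-tax Q = 223; per-unit burden on consumers = €7.5.
Market B: pre-tax P* = €40, Q* = 190; post-tax Q = 170; per-unit burden on consumers = €10.
Difference: €7.5 vs €10 → market B is larger by €2.5.

Market B, by €2.5.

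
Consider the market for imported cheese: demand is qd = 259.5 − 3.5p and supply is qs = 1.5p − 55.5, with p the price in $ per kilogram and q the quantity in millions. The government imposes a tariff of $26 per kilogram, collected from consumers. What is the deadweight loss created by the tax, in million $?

Deadweight loss = $354.9 million.

Without the tax, 259.5 − 3.5p = 1.5p − 55.5 gives 5p = 315, so p* = $63 and q* = 39.
With the tax collected from consumers, demand (in seller-price terms) shifts: qd = 259.5 − 3.5(p + 26).
New equilibrium: consumers pay $70.8, producers receive $44.8, q = 11.7. (Wedge: pb − ps = 26.)
Quantity falls by |ΔQ| = |39 − 11.7| = 27.3.
DWL = ½ · t · |ΔQ| = ½ · 26 · 27.3 = $354.9.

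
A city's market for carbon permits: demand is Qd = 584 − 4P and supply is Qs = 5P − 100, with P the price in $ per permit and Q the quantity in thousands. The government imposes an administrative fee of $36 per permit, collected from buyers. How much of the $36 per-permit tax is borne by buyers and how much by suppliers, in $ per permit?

Buyers bear $20 per permit; suppliers bear $16 per permit.

Without the tax, 584 − 4P = 5P − 100 gives 9P = 684, so P* = $76 and Q* = 280.
With the tax collected from buyers, demand (in seller-price terms) shifts: Qd = 584 − 4(P + 36).
Solving gives Q = 200 with buyers paying $96 and suppliers receiving $60 (the $36 wedge).
Burden on buyers: $20; on suppliers: $16. (They sum to $36.)
The less price-elastic side of the market bears the larger share of a per-unit tax.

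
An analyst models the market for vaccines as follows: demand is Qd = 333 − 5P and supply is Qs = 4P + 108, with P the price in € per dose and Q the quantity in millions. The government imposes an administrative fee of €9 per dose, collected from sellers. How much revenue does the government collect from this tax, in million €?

Without the tax, 333 − 5P = 4P + 108 gives 9P = 225, so P* = €25 and Q* = 208.
With the tax collected from sellers, supply shifts: Qs = 4(P − 9) + 108.
Solving gives Q = 188 with consumers paying €29 and sellers receiving €20 (the €9 wedge).
Revenue = t · Q = 9 · 188 = €1692.

Tax revenue = €1692 million.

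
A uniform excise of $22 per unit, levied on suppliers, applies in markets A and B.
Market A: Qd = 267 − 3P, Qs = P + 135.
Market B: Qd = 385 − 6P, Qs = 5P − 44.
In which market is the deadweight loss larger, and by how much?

Market B, by $478.5.

Market A: pre-tax P* = $33, Q* = 168; post-tax Q = 151.5; deadweight loss = $181.5.
Market B: pre-tax P* = $39, Q* = 151; post-tax Q = 91; deadweight loss = $660.
Difference: $181.5 vs $660 → market B is larger by $478.5.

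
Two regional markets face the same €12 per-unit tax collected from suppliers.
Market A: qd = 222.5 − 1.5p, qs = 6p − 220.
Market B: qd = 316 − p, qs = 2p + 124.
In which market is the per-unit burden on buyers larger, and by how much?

Market A: pre-tax p* = €59, q* = 134; post-tax q = 119.6; per-unit burden on buyers = €9.6.
Market B: pre-tax p* = €64, q* = 252; post-tax q = 244; per-unit burden on buyers = €8.
Difference: €9.6 vs €8 → market A is larger by €1.6.

Market A, by €1.6.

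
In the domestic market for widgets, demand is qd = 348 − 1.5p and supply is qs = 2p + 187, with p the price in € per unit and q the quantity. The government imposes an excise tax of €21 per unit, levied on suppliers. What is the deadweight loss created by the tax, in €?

Deadweight loss = €189.

Without the tax, 348 − 1.5p = 2p + 187 gives 3.5p = 161, so p* = €46 and q* = 279.
With the tax collected from suppliers, supply shifts: qs = 2(p − 21) + 187.
Solving gives q = 261 with consumers paying €58 and suppliers receiving €37 (the €21 wedge).
Quantity falls by |ΔQ| = |279 − 261| = 18.
DWL = ½ · t · |ΔQ| = ½ · 21 · 18 = €189.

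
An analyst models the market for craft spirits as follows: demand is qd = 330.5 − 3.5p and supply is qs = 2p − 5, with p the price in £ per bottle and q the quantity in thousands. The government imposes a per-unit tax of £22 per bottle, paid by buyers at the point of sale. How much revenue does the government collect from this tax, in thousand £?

Tax revenue = £1958 thousand.

Without the tax, 330.5 − 3.5p = 2p − 5 gives 5.5p = 335.5, so p* = £61 and q* = 117.
With the tax collected from buyers, demand (in seller-price terms) shifts: qd = 330.5 − 3.5(p + 22).
Solving gives q = 89 with buyers paying £69 and suppliers receiving £47 (the £22 wedge).
Revenue = t · Q = 22 · 89 = £1958.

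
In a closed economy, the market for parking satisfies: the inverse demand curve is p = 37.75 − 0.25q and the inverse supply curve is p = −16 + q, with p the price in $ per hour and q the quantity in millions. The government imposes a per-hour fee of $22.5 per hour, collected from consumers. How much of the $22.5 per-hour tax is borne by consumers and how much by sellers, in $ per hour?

Consumers bear $4.5 per hour; sellers bear $18 per hour.

Inverting to q(p) form: qd = 151 − 4p; qs = p + 16.
Before the tax: set 151 − 4p = p + 16 → p* = $27, q* = 43.
With the tax collected from consumers, demand (in seller-price terms) shifts: qd = 151 − 4(p + 22.5).
New equilibrium: consumers pay $31.5, sellers receive $9, q = 25. (Wedge: pb − ps = 22.5.)
Burden on consumers: $4.5; on sellers: $18. (They sum to $22.5.)
The less price-elastic side of the market bears the larger share of a per-unit tax.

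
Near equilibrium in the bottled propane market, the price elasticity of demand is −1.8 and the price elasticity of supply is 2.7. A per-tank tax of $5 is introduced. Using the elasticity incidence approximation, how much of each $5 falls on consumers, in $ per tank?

Consumers bear ≈ $3 per tank.

Incidence ratio: consumers' share ≈ εs / (εs + |εd|) = 2.7 / (2.7 + 1.8) = 0.6.
So consumers bear ≈ 0.6 × $5 = $3; sellers bear $2.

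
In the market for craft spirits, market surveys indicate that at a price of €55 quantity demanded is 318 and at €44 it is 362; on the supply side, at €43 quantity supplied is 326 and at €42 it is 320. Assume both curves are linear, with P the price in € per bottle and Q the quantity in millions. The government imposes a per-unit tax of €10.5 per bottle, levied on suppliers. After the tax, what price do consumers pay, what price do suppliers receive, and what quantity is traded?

Demand slope: (362 − 318)/(44 − 55) = -4, so Qd = 538 − 4P.
Supply slope: (320 − 326)/(42 − 43) = 6, so Qs = 6P + 68.
Without the tax, 538 − 4P = 6P + 68 gives 10P = 470, so P* = €47 and Q* = 350.
With the tax collected from suppliers, supply shifts: Qs = 6(P − 10.5) + 68.
Solving gives Q = 324.8 with consumers paying €53.3 and suppliers receiving €42.8 (the €10.5 wedge).
The less price-elastic side of the market bears the larger share of a per-unit tax.

Consumers pay €53.3; suppliers receive €42.8; quantity = 324.8.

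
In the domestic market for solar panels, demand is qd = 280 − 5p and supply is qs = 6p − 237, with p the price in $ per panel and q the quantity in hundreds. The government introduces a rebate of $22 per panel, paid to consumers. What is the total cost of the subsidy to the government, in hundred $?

Government outlay = $2310 hundred.

Before the subsidy: set 280 − 5p = 6p − 237 → p* = $47, q* = 45.
With a per-unit subsidy paid to consumers, each effectively pays p − 22, so demand becomes qd = 280 − 5(p − 22).
New equilibrium: consumers pay $35, producers receive $57, q = 105. (Wedge: pb − ps = −22.)
Outlay = t · Q = 22 · 105 = $2310.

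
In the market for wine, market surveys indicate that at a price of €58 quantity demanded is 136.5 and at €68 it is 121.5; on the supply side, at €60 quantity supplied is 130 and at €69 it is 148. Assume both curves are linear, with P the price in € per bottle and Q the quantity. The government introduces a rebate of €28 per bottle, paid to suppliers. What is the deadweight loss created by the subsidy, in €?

Deadweight loss = €336.

Demand slope: (121.5 − 136.5)/(68 − 58) = -1.5, so Qd = 223.5 − 1.5P.
Supply slope: (148 − 130)/(69 − 60) = 2, so Qs = 2P + 10.
Before the subsidy: set 223.5 − 1.5P = 2P + 10 → P* = €61, Q* = 132.
With a per-unit subsidy paid to suppliers, each receives P + 28 per unit sold, so supply becomes Qs = 2(P + 28) + 10.
New equilibrium: consumers pay €45, suppliers receive €73, Q = 156. (Wedge: Pb − Ps = −28.)
Quantity rises by |ΔQ| = |132 − 156| = 24.
DWL = ½ · t · |ΔQ| = ½ · 28 · 24 = €336.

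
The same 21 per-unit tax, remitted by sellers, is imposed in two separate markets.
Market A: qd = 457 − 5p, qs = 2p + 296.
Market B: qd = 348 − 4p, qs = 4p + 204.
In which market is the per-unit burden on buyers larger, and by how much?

Market B, by 4.5.

Market A: pre-tax p* = 23, q* = 342; post-tax q = 312; per-unit burden on buyers = 6.
Market B: pre-tax p* = 18, q* = 276; post-tax q = 234; per-unit burden on buyers = 10.5.
Difference: 6 vs 10.5 → market B is larger by 4.5.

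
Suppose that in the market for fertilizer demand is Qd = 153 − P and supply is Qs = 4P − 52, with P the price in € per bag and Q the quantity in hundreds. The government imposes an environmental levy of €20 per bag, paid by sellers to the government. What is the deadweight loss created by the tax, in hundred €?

Without the tax, 153 − P = 4P − 52 gives 5P = 205, so P* = €41 and Q* = 112.
With the tax collected from sellers, supply shifts: Qs = 4(P − 20) − 52.
New equilibrium: buyers pay €57, sellers receive €37, Q = 96. (Wedge: Pb − Ps = 20.)
Quantity falls by |ΔQ| = |112 − 96| = 16.
DWL = ½ · t · |ΔQ| = ½ · 20 · 16 = €160.

Deadweight loss = €160 hundred.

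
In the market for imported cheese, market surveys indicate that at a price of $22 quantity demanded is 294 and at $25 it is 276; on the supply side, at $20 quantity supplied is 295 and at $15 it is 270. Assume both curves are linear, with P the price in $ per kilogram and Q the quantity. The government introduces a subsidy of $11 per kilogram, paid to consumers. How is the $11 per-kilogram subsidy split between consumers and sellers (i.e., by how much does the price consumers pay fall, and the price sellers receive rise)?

Consumers gain $5 per kilogram; sellers gain $6 per kilogram.

Demand slope: (276 − 294)/(25 − 22) = -6, so Qd = 426 − 6P.
Supply slope: (270 − 295)/(15 − 20) = 5, so Qs = 5P + 195.
Without the subsidy, 426 − 6P = 5P + 195 gives 11P = 231, so P* = $21 and Q* = 300.
With a per-unit subsidy paid to consumers, each effectively pays P − 11, so demand becomes Qd = 426 − 6(P − 11).
Solving gives Q = 330 with consumers paying $16 and sellers receiving $27 (the $11 wedge).
Gain to consumers: $5; to sellers: $6. (They sum to $11.)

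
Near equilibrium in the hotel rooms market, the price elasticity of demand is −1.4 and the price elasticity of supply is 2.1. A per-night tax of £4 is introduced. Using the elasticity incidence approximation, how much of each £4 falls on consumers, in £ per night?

Incidence ratio: consumers' share ≈ εs / (εs + |εd|) = 2.1 / (2.1 + 1.4) = 0.6.
So consumers bear ≈ 0.6 × £4 = £2.4; sellers bear £1.6.

Consumers bear ≈ £2.4 per night.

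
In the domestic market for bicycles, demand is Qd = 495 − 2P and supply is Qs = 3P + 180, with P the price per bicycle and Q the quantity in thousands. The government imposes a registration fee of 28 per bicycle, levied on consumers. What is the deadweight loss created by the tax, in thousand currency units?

Without the tax, 495 − 2P = 3P + 180 gives 5P = 315, so P* = 63 and Q* = 369.
With the tax collected from consumers, demand (in seller-price terms) shifts: Qd = 495 − 2(P + 28).
New equilibrium: consumers pay 79.8, producers receive 51.8, Q = 335.4. (Wedge: Pb − Ps = 28.)
Quantity falls by |ΔQ| = |369 − 335.4| = 33.6.
DWL = ½ · t · |ΔQ| = ½ · 28 · 33.6 = 470.4.

Deadweight loss = 470.4 thousand.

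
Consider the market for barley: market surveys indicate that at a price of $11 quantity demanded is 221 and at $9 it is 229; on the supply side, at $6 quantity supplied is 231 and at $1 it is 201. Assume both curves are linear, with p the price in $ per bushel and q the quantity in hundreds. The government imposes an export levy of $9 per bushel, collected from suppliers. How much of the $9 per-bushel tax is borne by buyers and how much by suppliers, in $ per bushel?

Buyers bear $5.4 per bushel; suppliers bear $3.6 per bushel.

Demand slope: (229 − 221)/(9 − 11) = -4, so qd = 265 − 4p.
Supply slope: (201 − 231)/(1 − 6) = 6, so qs = 6p + 195.
Before the tax: set 265 − 4p = 6p + 195 → p* = $7, q* = 237.
With the tax collected from suppliers, supply shifts: qs = 6(p − 9) + 195.
Solving gives q = 215.4 with buyers paying $12.4 and suppliers receiving $3.4 (the $9 wedge).
Burden on buyers: $5.4; on suppliers: $3.6. (They sum to $9.)
The less price-elastic side of the market bears the larger share of a per-unit tax.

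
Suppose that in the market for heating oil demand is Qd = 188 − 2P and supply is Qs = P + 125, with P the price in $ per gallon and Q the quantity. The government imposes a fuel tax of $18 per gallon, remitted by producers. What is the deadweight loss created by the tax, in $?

Deadweight loss = $108.

Without the tax, 188 − 2P = P + 125 gives 3P = 63, so P* = $21 and Q* = 146.
With the tax collected from producers, supply shifts: Qs = (P − 18) + 125.
New equilibrium: buyers pay $27, producers receive $9, Q = 134. (Wedge: Pb − Ps = 18.)
Quantity falls by |ΔQ| = |146 − 134| = 12.
DWL = ½ · t · |ΔQ| = ½ · 18 · 12 = $108.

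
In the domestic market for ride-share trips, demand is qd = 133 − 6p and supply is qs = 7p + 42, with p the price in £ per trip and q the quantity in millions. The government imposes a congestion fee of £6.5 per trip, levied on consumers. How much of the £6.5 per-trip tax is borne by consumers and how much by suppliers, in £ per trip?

Consumers bear £3.5 per trip; suppliers bear £3 per trip.

Without the tax, 133 − 6p = 7p + 42 gives 13p = 91, so p* = £7 and q* = 91.
With the tax collected from consumers, demand (in seller-price terms) shifts: qd = 133 − 6(p + 6.5).
New equilibrium: consumers pay £10.5, suppliers receive £4, q = 70. (Wedge: pb − ps = 6.5.)
Burden on consumers: £3.5; on suppliers: £3. (They sum to £6.5.)
The less price-elastic side of the market bears the larger share of a per-unit tax.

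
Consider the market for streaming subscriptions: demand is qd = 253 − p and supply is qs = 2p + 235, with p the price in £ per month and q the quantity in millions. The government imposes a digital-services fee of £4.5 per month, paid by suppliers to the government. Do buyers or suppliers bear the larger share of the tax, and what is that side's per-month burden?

Before the tax: set 253 − p = 2p + 235 → p* = £6, q* = 247.
With the tax collected from suppliers, supply shifts: qs = 2(p − 4.5) + 235.
Solving gives q = 244 with buyers paying £9 and suppliers receiving £4.5 (the £4.5 wedge).
Per-month burden: buyers £3, suppliers £1.5.
Buyers take the larger share because demand is less price-elastic here (demand slope 1 vs supply slope 2).

Buyers bear the larger share: £3 per month.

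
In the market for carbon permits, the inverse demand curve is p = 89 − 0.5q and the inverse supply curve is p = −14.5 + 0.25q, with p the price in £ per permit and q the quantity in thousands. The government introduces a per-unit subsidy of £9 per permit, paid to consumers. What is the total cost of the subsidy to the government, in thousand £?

Government outlay = £1350 thousand.

Inverting to q(p) form: qd = 178 − 2p; qs = 4p + 58.
Before the subsidy: set 178 − 2p = 4p + 58 → p* = £20, q* = 138.
With a per-unit subsidy paid to consumers, each effectively pays p − 9, so demand becomes qd = 178 − 2(p − 9).
New equilibrium: consumers pay £14, producers receive £23, q = 150. (Wedge: pb − ps = −9.)
Outlay = t · Q = 9 · 150 = £1350.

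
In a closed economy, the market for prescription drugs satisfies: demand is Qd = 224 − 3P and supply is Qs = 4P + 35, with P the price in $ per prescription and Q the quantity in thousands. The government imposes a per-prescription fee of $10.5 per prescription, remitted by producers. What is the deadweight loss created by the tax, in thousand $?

Without the tax, 224 − 3P = 4P + 35 gives 7P = 189, so P* = $27 and Q* = 143.
With the tax collected from producers, supply shifts: Qs = 4(P − 10.5) + 35.
Solving gives Q = 125 with consumers paying $33 and producers receiving $22.5 (the $10.5 wedge).
Quantity falls by |ΔQ| = |143 − 125| = 18.
DWL = ½ · t · |ΔQ| = ½ · 10.5 · 18 = $94.5.

Deadweight loss = $94.5 thousand.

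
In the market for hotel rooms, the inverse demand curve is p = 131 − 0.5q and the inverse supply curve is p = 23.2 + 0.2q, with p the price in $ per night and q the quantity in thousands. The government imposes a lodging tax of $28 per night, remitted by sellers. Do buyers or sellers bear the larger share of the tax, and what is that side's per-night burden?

Buyers bear the larger share: $20 per night.

Inverting to q(p) form: qd = 262 − 2p; qs = 5p − 116.
Without the tax, 262 − 2p = 5p − 116 gives 7p = 378, so p* = $54 and q* = 154.
With the tax collected from sellers, supply shifts: qs = 5(p − 28) − 116.
New equilibrium: buyers pay $74, sellers receive $46, q = 114. (Wedge: pb − ps = 28.)
Per-night burden: buyers $20, sellers $8.
Buyers take the larger share because demand is less price-elastic here (demand slope 2 vs supply slope 5).
The less price-elastic side of the market bears the larger share of a per-unit tax.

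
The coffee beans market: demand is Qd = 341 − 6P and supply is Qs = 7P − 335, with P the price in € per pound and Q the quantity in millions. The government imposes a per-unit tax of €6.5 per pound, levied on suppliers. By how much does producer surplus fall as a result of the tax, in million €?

Before the tax: set 341 − 6P = 7P − 335 → P* = €52, Q* = 29.
With the tax collected from suppliers, supply shifts: Qs = 7(P − 6.5) − 335.
New equilibrium: consumers pay €55.5, suppliers receive €49, Q = 8. (Wedge: Pb − Ps = 6.5.)
ΔPS is the trapezoid between Q = 8 and Q = 29 of height €3: ½ · (29 + 8) · 3 = €55.5.

Producer surplus falls by €55.5 million.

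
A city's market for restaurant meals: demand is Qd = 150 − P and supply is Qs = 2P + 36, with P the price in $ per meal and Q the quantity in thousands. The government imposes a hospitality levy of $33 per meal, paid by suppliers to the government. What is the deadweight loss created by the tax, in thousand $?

Deadweight loss = $363 thousand.

Without the tax, 150 − P = 2P + 36 gives 3P = 114, so P* = $38 and Q* = 112.
With the tax collected from suppliers, supply shifts: Qs = 2(P − 33) + 36.
New equilibrium: buyers pay $60, suppliers receive $27, Q = 90. (Wedge: Pb − Ps = 33.)
Quantity falls by |ΔQ| = |112 − 90| = 22.
DWL = ½ · t · |ΔQ| = ½ · 33 · 22 = $363.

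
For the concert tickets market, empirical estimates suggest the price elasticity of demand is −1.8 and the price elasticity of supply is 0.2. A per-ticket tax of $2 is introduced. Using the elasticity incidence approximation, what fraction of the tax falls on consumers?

Incidence ratio: consumers' share ≈ εs / (εs + |εd|) = 0.2 / (0.2 + 1.8) = 0.1.
Supply is the less elastic side, so consumers bear the smaller share.

Consumers' share ≈ 0.1.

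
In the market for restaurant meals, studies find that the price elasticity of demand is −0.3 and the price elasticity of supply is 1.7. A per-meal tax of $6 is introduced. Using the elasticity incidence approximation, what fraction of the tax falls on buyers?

Incidence ratio: buyers' share ≈ εs / (εs + |εd|) = 1.7 / (1.7 + 0.3) = 0.85.
Supply is the more elastic side, so buyers bear the larger share.

Buyers' share ≈ 0.85.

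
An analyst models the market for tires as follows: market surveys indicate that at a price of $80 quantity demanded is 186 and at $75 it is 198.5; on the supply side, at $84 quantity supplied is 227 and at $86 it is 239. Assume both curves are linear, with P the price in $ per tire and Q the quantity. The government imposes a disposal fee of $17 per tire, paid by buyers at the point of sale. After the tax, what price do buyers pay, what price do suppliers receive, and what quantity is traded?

Buyers pay $90; suppliers receive $73; quantity = 161.

Demand slope: (198.5 − 186)/(75 − 80) = -2.5, so Qd = 386 − 2.5P.
Supply slope: (239 − 227)/(86 − 84) = 6, so Qs = 6P − 277.
Without the tax, 386 − 2.5P = 6P − 277 gives 8.5P = 663, so P* = $78 and Q* = 191.
With the tax collected from buyers, demand (in seller-price terms) shifts: Qd = 386 − 2.5(P + 17).
New equilibrium: buyers pay $90, suppliers receive $73, Q = 161. (Wedge: Pb − Ps = 17.)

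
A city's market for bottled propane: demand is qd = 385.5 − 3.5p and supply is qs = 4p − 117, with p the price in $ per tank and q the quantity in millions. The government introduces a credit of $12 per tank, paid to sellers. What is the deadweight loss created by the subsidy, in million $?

Before the subsidy: set 385.5 − 3.5p = 4p − 117 → p* = $67, q* = 151.
With a per-unit subsidy paid to sellers, each receives p + 12 per unit sold, so supply becomes qs = 4(p + 12) − 117.
New equilibrium: buyers pay $60.6, sellers receive $72.6, q = 173.4. (Wedge: pb − ps = −12.)
Quantity rises by |ΔQ| = |151 − 173.4| = 22.4.
DWL = ½ · t · |ΔQ| = ½ · 12 · 22.4 = $134.4.

Deadweight loss = $134.4 million.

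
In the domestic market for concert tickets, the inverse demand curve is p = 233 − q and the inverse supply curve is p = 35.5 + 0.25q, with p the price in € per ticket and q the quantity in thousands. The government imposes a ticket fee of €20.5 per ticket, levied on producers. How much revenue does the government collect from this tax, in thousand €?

Tax revenue = €2902.8 thousand.

Rewrite in direct form: qd = 233 − p and qs = 4p − 142.
Before the tax: set 233 − p = 4p − 142 → p* = €75, q* = 158.
With the tax collected from producers, supply shifts: qs = 4(p − 20.5) − 142.
New equilibrium: consumers pay €91.4, producers receive €70.9, q = 141.6. (Wedge: pb − ps = 20.5.)
Revenue = t · Q = 20.5 · 141.6 = €2902.8.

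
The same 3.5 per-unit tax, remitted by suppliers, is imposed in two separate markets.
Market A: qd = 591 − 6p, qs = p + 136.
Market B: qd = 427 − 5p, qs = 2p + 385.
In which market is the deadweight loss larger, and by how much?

Market B, by 3.5.

Market A: pre-tax p* = 65, q* = 201; post-tax q = 198; deadweight loss = 5.25.
Market B: pre-tax p* = 6, q* = 397; post-tax q = 392; deadweight loss = 8.75.
Difference: 5.25 vs 8.75 → market B is larger by 3.5.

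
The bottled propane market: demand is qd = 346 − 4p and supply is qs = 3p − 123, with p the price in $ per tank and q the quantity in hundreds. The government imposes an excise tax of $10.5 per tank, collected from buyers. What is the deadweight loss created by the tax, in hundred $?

Deadweight loss = $94.5 hundred.

Before the tax: set 346 − 4p = 3p − 123 → p* = $67, q* = 78.
With the tax collected from buyers, demand (in seller-price terms) shifts: qd = 346 − 4(p + 10.5).
New equilibrium: buyers pay $71.5, sellers receive $61, q = 60. (Wedge: pb − ps = 10.5.)
Quantity falls by |ΔQ| = |78 − 60| = 18.
DWL = ½ · t · |ΔQ| = ½ · 10.5 · 18 = $94.5.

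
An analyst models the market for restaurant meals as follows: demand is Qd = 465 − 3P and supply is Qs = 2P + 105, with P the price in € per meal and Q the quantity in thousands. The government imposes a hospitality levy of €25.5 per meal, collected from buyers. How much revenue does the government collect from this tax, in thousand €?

Tax revenue = €5569.2 thousand.

Before the tax: set 465 − 3P = 2P + 105 → P* = €72, Q* = 249.
With the tax collected from buyers, demand (in seller-price terms) shifts: Qd = 465 − 3(P + 25.5).
Solving gives Q = 218.4 with buyers paying €82.2 and sellers receiving €56.7 (the €25.5 wedge).
Revenue = t · Q = 25.5 · 218.4 = €5569.2.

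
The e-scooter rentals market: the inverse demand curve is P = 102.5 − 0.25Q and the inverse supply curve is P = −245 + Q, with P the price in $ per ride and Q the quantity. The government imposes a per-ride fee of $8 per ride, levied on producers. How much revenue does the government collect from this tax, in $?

Inverting to Q(P) form: Qd = 410 − 4P; Qs = P + 245.
Before the tax: set 410 − 4P = P + 245 → P* = $33, Q* = 278.
With the tax collected from producers, supply shifts: Qs = (P − 8) + 245.
New equilibrium: consumers pay $34.6, producers receive $26.6, Q = 271.6. (Wedge: Pb − Ps = 8.)
Revenue = t · Q = 8 · 271.6 = $2172.8.

Tax revenue = $2172.8.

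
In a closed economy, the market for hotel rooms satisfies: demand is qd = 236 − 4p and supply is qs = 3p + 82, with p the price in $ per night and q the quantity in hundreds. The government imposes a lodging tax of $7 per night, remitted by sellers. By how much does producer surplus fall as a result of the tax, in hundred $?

Before the tax: set 236 − 4p = 3p + 82 → p* = $22, q* = 148.
With the tax collected from sellers, supply shifts: qs = 3(p − 7) + 82.
Solving gives q = 136 with consumers paying $25 and sellers receiving $18 (the $7 wedge).
ΔPS is the trapezoid between Q = 136 and Q = 148 of height $4: ½ · (148 + 136) · 4 = $568.

Producer surplus falls by $568 hundred.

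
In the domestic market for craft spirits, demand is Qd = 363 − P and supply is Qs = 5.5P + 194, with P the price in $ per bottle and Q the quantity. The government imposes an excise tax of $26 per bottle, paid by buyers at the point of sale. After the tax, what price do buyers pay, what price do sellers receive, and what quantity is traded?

Before the tax: set 363 − P = 5.5P + 194 → P* = $26, Q* = 337.
With the tax collected from buyers, demand (in seller-price terms) shifts: Qd = 363 − (P + 26).
Solving gives Q = 315 with buyers paying $48 and sellers receiving $22 (the $26 wedge).
The less price-elastic side of the market bears the larger share of a per-unit tax.

Buyers pay $48; sellers receive $22; quantity = 315.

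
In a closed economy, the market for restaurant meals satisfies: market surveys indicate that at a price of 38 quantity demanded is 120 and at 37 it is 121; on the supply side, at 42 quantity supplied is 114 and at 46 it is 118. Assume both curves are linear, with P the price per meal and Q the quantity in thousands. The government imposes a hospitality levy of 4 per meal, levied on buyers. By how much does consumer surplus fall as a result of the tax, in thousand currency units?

Demand slope: (121 − 120)/(37 − 38) = -1, so Qd = 158 − P.
Supply slope: (118 − 114)/(46 − 42) = 1, so Qs = P + 72.
Before the tax: set 158 − P = P + 72 → P* = 43, Q* = 115.
With the tax collected from buyers, demand (in seller-price terms) shifts: Qd = 158 − (P + 4).
Solving gives Q = 113 with buyers paying 45 and sellers receiving 41 (the 4 wedge).
ΔCS is the trapezoid between Q = 113 and Q = 115 of height 2: ½ · (115 + 113) · 2 = 228.

Consumer surplus falls by 228 thousand.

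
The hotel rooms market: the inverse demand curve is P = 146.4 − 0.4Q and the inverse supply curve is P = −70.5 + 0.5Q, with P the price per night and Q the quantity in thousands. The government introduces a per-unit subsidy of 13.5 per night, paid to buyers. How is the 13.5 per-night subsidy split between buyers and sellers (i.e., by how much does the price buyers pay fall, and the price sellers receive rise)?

Rewrite in direct form: Qd = 366 − 2.5P and Qs = 2P + 141.
Without the subsidy, 366 − 2.5P = 2P + 141 gives 4.5P = 225, so P* = 50 and Q* = 241.
With a per-unit subsidy paid to buyers, each effectively pays P − 13.5, so demand becomes Qd = 366 − 2.5(P − 13.5).
Solving gives Q = 256 with buyers paying 44 and sellers receiving 57.5 (the 13.5 wedge).
Gain to buyers: 6; to sellers: 7.5. (They sum to 13.5.)

Buyers gain 6 per night; sellers gain 7.5 per night.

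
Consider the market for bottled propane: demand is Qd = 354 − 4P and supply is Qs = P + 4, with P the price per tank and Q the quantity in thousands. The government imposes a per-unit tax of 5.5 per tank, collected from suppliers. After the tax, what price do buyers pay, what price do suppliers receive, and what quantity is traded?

Buyers pay 71.1; suppliers receive 65.6; quantity = 69.6.

Without the tax, 354 − 4P = P + 4 gives 5P = 350, so P* = 70 and Q* = 74.
With the tax collected from suppliers, supply shifts: Qs = (P − 5.5) + 4.
Solving gives Q = 69.6 with buyers paying 71.1 and suppliers receiving 65.6 (the 5.5 wedge).
The less price-elastic side of the market bears the larger share of a per-unit tax.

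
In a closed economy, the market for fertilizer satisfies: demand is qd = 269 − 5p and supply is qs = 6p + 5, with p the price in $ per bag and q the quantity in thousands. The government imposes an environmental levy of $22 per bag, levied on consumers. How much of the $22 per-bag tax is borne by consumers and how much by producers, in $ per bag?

Without the tax, 269 − 5p = 6p + 5 gives 11p = 264, so p* = $24 and q* = 149.
With the tax collected from consumers, demand (in seller-price terms) shifts: qd = 269 − 5(p + 22).
Solving gives q = 89 with consumers paying $36 and producers receiving $14 (the $22 wedge).
Burden on consumers: $12; on producers: $10. (They sum to $22.)
The less price-elastic side of the market bears the larger share of a per-unit tax.

Consumers bear $12 per bag; producers bear $10 per bag.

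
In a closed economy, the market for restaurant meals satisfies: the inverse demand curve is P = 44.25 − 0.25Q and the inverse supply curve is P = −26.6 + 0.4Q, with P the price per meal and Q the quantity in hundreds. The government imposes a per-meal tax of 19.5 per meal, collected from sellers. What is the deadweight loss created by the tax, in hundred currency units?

Rewrite in direct form: Qd = 177 − 4P and Qs = 2.5P + 66.5.
Before the tax: set 177 − 4P = 2.5P + 66.5 → P* = 17, Q* = 109.
With the tax collected from sellers, supply shifts: Qs = 2.5(P − 19.5) + 66.5.
New equilibrium: consumers pay 24.5, sellers receive 5, Q = 79. (Wedge: Pb − Ps = 19.5.)
Quantity falls by |ΔQ| = |109 − 79| = 30.
DWL = ½ · t · |ΔQ| = ½ · 19.5 · 30 = 292.5.

Deadweight loss = 292.5 hundred.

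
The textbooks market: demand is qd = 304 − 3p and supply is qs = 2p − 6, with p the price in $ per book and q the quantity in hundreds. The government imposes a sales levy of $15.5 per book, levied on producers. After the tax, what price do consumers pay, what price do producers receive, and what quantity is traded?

Consumers pay $68.2; producers receive $52.7; quantity = 99.4.

Before the tax: set 304 − 3p = 2p − 6 → p* = $62, q* = 118.
With the tax collected from producers, supply shifts: qs = 2(p − 15.5) − 6.
Solving gives q = 99.4 with consumers paying $68.2 and producers receiving $52.7 (the $15.5 wedge).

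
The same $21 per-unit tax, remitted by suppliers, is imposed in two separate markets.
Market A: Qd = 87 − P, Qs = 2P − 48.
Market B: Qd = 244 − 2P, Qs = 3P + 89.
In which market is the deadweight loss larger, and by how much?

Market A: pre-tax P* = $45, Q* = 42; post-tax Q = 28; deadweight loss = $147.
Market B: pre-tax P* = $31, Q* = 182; post-tax Q = 156.8; deadweight loss = $264.6.
Difference: $147 vs $264.6 → market B is larger by $117.6.

Market B, by $117.6.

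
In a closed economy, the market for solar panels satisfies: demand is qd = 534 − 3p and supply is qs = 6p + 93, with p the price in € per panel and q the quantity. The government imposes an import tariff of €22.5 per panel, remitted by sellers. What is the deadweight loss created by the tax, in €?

Before the tax: set 534 − 3p = 6p + 93 → p* = €49, q* = 387.
With the tax collected from sellers, supply shifts: qs = 6(p − 22.5) + 93.
New equilibrium: buyers pay €64, sellers receive €41.5, q = 342. (Wedge: pb − ps = 22.5.)
Quantity falls by |ΔQ| = |387 − 342| = 45.
DWL = ½ · t · |ΔQ| = ½ · 22.5 · 45 = €506.25.

Deadweight loss = €506.25.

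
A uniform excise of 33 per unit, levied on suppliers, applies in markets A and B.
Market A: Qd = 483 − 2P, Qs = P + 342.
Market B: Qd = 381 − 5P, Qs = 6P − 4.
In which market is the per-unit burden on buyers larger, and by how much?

Market A: pre-tax P* = 47, Q* = 389; post-tax Q = 367; per-unit burden on buyers = 11.
Market B: pre-tax P* = 35, Q* = 206; post-tax Q = 116; per-unit burden on buyers = 18.
Difference: 11 vs 18 → market B is larger by 7.

Market B, by 7.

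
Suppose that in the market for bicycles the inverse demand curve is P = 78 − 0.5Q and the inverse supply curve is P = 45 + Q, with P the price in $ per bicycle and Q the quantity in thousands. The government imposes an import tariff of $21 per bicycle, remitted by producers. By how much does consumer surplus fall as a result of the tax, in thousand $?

Consumer surplus falls by $105 thousand.

Rewrite in direct form: Qd = 156 − 2P and Qs = P − 45.
Before the tax: set 156 − 2P = P − 45 → P* = $67, Q* = 22.
With the tax collected from producers, supply shifts: Qs = (P − 21) − 45.
Solving gives Q = 8 with consumers paying $74 and producers receiving $53 (the $21 wedge).
ΔCS is the trapezoid between Q = 8 and Q = 22 of height $7: ½ · (22 + 8) · 7 = $105.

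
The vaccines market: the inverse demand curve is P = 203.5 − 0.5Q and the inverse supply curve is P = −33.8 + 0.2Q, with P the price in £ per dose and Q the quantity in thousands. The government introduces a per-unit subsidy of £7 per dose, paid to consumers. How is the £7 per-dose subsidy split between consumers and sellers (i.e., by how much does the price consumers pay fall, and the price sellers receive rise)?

Inverting to Q(P) form: Qd = 407 − 2P; Qs = 5P + 169.
Before the subsidy: set 407 − 2P = 5P + 169 → P* = £34, Q* = 339.
With a per-unit subsidy paid to consumers, each effectively pays P − 7, so demand becomes Qd = 407 − 2(P − 7).
Solving gives Q = 349 with consumers paying £29 and sellers receiving £36 (the £7 wedge).
Gain to consumers: £5; to sellers: £2. (They sum to £7.)

Consumers gain £5 per dose; sellers gain £2 per dose.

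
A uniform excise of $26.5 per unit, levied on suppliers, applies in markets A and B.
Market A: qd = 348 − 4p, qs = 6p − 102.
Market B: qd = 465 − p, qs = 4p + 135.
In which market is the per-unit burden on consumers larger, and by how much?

Market A: pre-tax p* = $45, q* = 168; post-tax q = 104.4; per-unit burden on consumers = $15.9.
Market B: pre-tax p* = $66, q* = 399; post-tax q = 377.8; per-unit burden on consumers = $21.2.
Difference: $15.9 vs $21.2 → market B is larger by $5.3.

Market B, by $5.3.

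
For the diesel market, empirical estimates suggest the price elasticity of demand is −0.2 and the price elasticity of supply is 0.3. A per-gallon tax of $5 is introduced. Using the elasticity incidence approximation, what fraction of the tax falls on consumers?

Incidence ratio: consumers' share ≈ εs / (εs + |εd|) = 0.3 / (0.3 + 0.2) = 0.6.
Supply is the more elastic side, so consumers bear the larger share.

Consumers' share ≈ 0.6.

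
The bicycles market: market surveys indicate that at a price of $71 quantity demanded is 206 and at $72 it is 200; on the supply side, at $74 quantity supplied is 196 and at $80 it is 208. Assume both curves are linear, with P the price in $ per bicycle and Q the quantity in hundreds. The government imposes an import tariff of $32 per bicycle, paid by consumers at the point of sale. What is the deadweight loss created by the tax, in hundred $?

Demand slope: (200 − 206)/(72 − 71) = -6, so Qd = 632 − 6P.
Supply slope: (208 − 196)/(80 − 74) = 2, so Qs = 2P + 48.
Without the tax, 632 − 6P = 2P + 48 gives 8P = 584, so P* = $73 and Q* = 194.
With the tax collected from consumers, demand (in seller-price terms) shifts: Qd = 632 − 6(P + 32).
Solving gives Q = 146 with consumers paying $81 and producers receiving $49 (the $32 wedge).
Quantity falls by |ΔQ| = |194 − 146| = 48.
DWL = ½ · t · |ΔQ| = ½ · 32 · 48 = $768.

Deadweight loss = $768 hundred.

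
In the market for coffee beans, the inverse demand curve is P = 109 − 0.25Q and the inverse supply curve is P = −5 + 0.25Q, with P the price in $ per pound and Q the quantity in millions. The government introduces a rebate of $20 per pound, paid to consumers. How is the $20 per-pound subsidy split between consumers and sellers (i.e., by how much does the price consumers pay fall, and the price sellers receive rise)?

Consumers gain $10 per pound; sellers gain $10 per pound.

Rewrite in direct form: Qd = 436 − 4P and Qs = 4P + 20.
Without the subsidy, 436 − 4P = 4P + 20 gives 8P = 416, so P* = $52 and Q* = 228.
With a per-unit subsidy paid to consumers, each effectively pays P − 20, so demand becomes Qd = 436 − 4(P − 20).
New equilibrium: consumers pay $42, sellers receive $62, Q = 268. (Wedge: Pb − Ps = −20.)
Gain to consumers: $10; to sellers: $10. (They sum to $20.)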